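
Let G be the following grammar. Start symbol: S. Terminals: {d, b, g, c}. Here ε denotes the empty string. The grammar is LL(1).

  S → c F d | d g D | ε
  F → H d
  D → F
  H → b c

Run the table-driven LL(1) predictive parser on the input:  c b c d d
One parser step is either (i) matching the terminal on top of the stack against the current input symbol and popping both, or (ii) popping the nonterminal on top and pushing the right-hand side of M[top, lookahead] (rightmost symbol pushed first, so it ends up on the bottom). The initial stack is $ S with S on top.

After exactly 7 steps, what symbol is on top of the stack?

step 1: stack=$ S  input=c b c d d $  — expand S → c F d
step 2: stack=$ d F c  input=c b c d d $  — match c
step 3: stack=$ d F  input=b c d d $  — expand F → H d
step 4: stack=$ d d H  input=b c d d $  — expand H → b c
step 5: stack=$ d d c b  input=b c d d $  — match b
step 6: stack=$ d d c  input=c d d $  — match c
step 7: stack=$ d d  input=d d $  — match d
Stack after step 7: $ d (top = d).

d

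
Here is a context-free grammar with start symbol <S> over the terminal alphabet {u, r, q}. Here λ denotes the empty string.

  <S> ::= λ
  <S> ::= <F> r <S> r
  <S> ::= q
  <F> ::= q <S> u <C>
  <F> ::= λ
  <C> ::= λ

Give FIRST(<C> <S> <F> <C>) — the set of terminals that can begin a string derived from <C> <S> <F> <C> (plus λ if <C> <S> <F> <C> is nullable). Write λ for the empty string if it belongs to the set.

FIRST(<F>) = {λ, q}
FIRST(<C>) = {λ}
FIRST(<S>) = {λ, q, r}  (via <F> r <S> r)
FIRST(<C> <S> <F> <C>): take FIRST of each symbol in turn, carrying on past any symbol whose FIRST contains λ; result {λ, q, r}.

{λ, q, r}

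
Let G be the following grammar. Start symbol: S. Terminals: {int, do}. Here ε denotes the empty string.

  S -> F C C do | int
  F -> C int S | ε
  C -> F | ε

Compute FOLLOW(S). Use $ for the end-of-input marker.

FIRST(S) = {do, int}  (via F C C do)
FIRST(F) = {ε, int}  (via C int S)
FIRST(C) = {ε, int}  (via F)
FOLLOW(S) includes $ since S is the start symbol.
FOLLOW(C): in S->F C C do (occurrence 1), C is followed by C do with FIRST {do, int}; in S->F C C do (occurrence 2), C is followed by do with FIRST {do}; in F->C int S, C is followed by int S with FIRST {int}. Thus FOLLOW(C) = {do, int}.
FOLLOW(F): in S->F C C do, F is followed by C C do with FIRST {do, int}; in C->F, the suffix after F is empty, so FOLLOW(F) ⊇ FOLLOW(C) = {do, int}. Thus FOLLOW(F) = {do, int}.
FOLLOW(S): in F->C int S, the suffix after S is empty, so FOLLOW(S) ⊇ FOLLOW(F) = {do, int}. Thus FOLLOW(S) = {$, do, int}.

{$, do, int}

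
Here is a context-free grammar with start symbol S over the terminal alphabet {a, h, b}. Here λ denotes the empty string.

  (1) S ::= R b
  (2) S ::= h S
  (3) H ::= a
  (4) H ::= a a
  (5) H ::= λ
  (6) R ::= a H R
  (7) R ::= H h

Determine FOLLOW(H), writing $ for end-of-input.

{a, h}

FIRST(H) = {λ, a}
FIRST(R) = {a, h}  (via H h)
FIRST(S) = {a, h}  (via R b)
FOLLOW(S) includes $ since S is the start symbol.
FOLLOW(S): in S::=h S, the suffix after S is empty (adds nothing new). Thus FOLLOW(S) = {$}.
FOLLOW(H): in R::=a H R, H is followed by R with FIRST {a, h}; in R::=H h, H is followed by h with FIRST {h}. Thus FOLLOW(H) = {a, h}.
FOLLOW(R): in S::=R b, R is followed by b with FIRST {b}; in R::=a H R, the suffix after R is empty (adds nothing new). Thus FOLLOW(R) = {b}.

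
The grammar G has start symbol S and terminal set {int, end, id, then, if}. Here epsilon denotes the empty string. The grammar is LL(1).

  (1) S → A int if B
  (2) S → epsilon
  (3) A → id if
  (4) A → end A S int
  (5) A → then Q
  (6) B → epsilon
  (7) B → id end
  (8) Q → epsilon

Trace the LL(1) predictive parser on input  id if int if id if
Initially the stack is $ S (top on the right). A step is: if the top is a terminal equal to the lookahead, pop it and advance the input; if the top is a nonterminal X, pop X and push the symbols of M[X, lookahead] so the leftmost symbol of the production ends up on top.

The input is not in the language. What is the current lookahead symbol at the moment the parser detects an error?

if

     Stack             Input                 Action
  1  $ S               id if int if id if $  expand S → A int if B
  2  $ B if int A      id if int if id if $  expand A → id if
  3  $ B if int if id  id if int if id if $  match id
  4  $ B if int if     if int if id if $     match if
  5  $ B if int        int if id if $        match int
  6  $ B if            if id if $            match if
  7  $ B               id if $               expand B → id end
  8  $ end id          id if $               match id
  9  $ end             if $                  error: top is terminal end but lookahead is if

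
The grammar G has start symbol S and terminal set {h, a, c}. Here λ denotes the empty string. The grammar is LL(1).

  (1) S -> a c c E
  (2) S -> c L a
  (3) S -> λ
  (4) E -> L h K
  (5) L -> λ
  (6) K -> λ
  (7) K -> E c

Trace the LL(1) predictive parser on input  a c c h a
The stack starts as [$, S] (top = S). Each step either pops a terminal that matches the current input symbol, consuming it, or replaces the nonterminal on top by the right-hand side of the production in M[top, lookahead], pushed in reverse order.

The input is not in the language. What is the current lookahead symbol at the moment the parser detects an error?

step 1: stack=$ S  input=a c c h a $  — expand S -> a c c E
step 2: stack=$ E c c a  input=a c c h a $  — match a
step 3: stack=$ E c c  input=c c h a $  — match c
step 4: stack=$ E c  input=c h a $  — match c
step 5: stack=$ E  input=h a $  — expand E -> L h K
step 6: stack=$ K h L  input=h a $  — expand L -> λ
step 7: stack=$ K h  input=h a $  — match h
step 8: stack=$ K  input=a $  — error: M[K, a] is empty

a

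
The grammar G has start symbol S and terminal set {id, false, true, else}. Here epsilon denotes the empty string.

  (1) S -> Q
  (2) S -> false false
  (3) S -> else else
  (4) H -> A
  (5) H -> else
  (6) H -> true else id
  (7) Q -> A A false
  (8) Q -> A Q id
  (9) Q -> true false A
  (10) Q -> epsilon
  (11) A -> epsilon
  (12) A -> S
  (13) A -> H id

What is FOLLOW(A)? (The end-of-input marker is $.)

FIRST(S) = {epsilon, else, false, id, true}  (via Q)
FIRST(H) = {epsilon, else, false, id, true}  (via A)
FIRST(A) = {epsilon, else, false, id, true}  (via S, H id)
FIRST(Q) = {epsilon, else, false, id, true}  (via A A false, A Q id)
FOLLOW(S) includes $ since S is the start symbol.
FOLLOW(H): in A->H id, H is followed by id with FIRST {id}. Thus FOLLOW(H) = {id}.
FOLLOW(S): in A->S, the suffix after S is empty, so FOLLOW(S) ⊇ FOLLOW(A) = {$, else, false, id, true}. Thus FOLLOW(S) = {$, else, false, id, true}.
FOLLOW(Q): in S->Q, the suffix after Q is empty, so FOLLOW(Q) ⊇ FOLLOW(S) = {$, else, false, id, true}; in Q->A Q id, Q is followed by id with FIRST {id}. Thus FOLLOW(Q) = {$, else, false, id, true}.
FOLLOW(A): in H->A, the suffix after A is empty, so FOLLOW(A) ⊇ FOLLOW(H) = {id}; in Q->A A false (occurrence 1), A is followed by A false with FIRST {else, false, id, true}; in Q->A A false (occurrence 2), A is followed by false with FIRST {false}; in Q->A Q id, A is followed by Q id with FIRST {else, false, id, true}; in Q->true false A, the suffix after A is empty, so FOLLOW(A) ⊇ FOLLOW(Q) = {$, else, false, id, true}. Thus FOLLOW(A) = {$, else, false, id, true}.

{$, else, false, id, true}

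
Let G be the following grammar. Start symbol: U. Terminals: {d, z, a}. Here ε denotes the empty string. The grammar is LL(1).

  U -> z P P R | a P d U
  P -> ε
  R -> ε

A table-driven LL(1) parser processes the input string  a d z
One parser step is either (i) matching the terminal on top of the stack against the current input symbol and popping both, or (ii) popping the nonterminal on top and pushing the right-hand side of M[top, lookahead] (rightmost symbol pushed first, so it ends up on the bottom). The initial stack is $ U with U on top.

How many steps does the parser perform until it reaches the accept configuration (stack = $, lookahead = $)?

     Stack      Input    Action
  1  $ U        a d z $  expand U -> a P d U
  2  $ U d P a  a d z $  match a
  3  $ U d P    d z $    expand P -> ε
  4  $ U d      d z $    match d
  5  $ U        z $      expand U -> z P P R
  6  $ R P P z  z $      match z
  7  $ R P P    $        expand P -> ε
  8  $ R P      $        expand P -> ε
  9  $ R        $        expand R -> ε
Accept reached after 9 steps.

9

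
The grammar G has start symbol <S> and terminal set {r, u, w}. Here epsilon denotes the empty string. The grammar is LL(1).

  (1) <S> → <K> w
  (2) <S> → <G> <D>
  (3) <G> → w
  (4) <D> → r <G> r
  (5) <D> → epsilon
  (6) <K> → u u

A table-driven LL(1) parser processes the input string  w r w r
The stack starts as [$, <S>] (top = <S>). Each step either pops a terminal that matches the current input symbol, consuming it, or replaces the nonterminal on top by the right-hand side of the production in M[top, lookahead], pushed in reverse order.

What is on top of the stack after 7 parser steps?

r

step 1: stack=$ <S>  input=w r w r $  — expand <S> → <G> <D>
step 2: stack=$ <D> <G>  input=w r w r $  — expand <G> → w
step 3: stack=$ <D> w  input=w r w r $  — match w
step 4: stack=$ <D>  input=r w r $  — expand <D> → r <G> r
step 5: stack=$ r <G> r  input=r w r $  — match r
step 6: stack=$ r <G>  input=w r $  — expand <G> → w
step 7: stack=$ r w  input=w r $  — match w
Stack after step 7: $ r (top = r).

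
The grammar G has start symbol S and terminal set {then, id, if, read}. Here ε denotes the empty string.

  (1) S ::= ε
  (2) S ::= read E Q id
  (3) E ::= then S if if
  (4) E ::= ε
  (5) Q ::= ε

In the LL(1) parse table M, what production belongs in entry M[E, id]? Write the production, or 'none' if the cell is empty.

FIRST(S) = {ε, read}
FIRST(E) = {ε, then}
FIRST(Q) = {ε}
FOLLOW(S) includes $ since S is the start symbol.
FOLLOW(E): in S::=read E Q id, E is followed by Q id with FIRST {id}. Thus FOLLOW(E) = {id}.
For E ::= then S if if: FIRST(then S if if) = {then}, so it goes in M[E, t] for t ∈ {then}.
For E ::= ε: FIRST(ε) = {ε}, so it goes in M[E, t] for t ∈ {}; since ε ∈ FIRST, also for every t ∈ FOLLOW(E) = {id}.

E ::= ε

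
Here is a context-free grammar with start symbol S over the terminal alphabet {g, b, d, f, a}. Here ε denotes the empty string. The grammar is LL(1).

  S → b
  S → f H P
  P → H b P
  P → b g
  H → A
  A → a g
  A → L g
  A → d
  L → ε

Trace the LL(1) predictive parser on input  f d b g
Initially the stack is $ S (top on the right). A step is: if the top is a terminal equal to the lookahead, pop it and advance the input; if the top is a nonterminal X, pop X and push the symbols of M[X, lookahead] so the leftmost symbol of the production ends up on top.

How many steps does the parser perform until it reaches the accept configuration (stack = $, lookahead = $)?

step 1: stack=$ S  input=f d b g $  — expand S → f H P
step 2: stack=$ P H f  input=f d b g $  — match f
step 3: stack=$ P H  input=d b g $  — expand H → A
step 4: stack=$ P A  input=d b g $  — expand A → d
step 5: stack=$ P d  input=d b g $  — match d
step 6: stack=$ P  input=b g $  — expand P → b g
step 7: stack=$ g b  input=b g $  — match b
step 8: stack=$ g  input=g $  — match g
Accept reached after 8 steps.

8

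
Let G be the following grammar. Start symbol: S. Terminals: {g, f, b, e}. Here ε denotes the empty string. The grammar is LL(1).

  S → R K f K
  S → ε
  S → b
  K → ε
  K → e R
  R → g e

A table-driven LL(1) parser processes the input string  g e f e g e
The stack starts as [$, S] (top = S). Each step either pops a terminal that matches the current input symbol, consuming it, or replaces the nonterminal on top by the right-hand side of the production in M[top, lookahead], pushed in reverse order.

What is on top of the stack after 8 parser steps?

     Stack        Input          Action
  1  $ S          g e f e g e $  expand S → R K f K
  2  $ K f K R    g e f e g e $  expand R → g e
  3  $ K f K e g  g e f e g e $  match g
  4  $ K f K e    e f e g e $    match e
  5  $ K f K      f e g e $      expand K → ε
  6  $ K f        f e g e $      match f
  7  $ K          e g e $        expand K → e R
  8  $ R e        e g e $        match e
Stack after step 8: $ R (top = R).

R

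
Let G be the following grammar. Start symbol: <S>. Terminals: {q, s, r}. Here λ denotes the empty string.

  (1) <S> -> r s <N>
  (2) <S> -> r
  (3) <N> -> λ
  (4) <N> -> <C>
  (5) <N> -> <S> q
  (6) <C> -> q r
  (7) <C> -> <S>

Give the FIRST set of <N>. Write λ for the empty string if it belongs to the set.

FIRST(<S>): from <S>->r s <N> we get {r}; from <S>->r we get {r}. So FIRST(<S>) = {r}.
FIRST(<C>): from <C>->q r we get {q}; from <C>-><S> we get {r}. So FIRST(<C>) = {q, r}.
FIRST(<N>): from <N>->λ we get {λ}; from <N>-><C> we get {q, r}; from <N>-><S> q we get {r}. So FIRST(<N>) = {λ, q, r}.

{λ, q, r}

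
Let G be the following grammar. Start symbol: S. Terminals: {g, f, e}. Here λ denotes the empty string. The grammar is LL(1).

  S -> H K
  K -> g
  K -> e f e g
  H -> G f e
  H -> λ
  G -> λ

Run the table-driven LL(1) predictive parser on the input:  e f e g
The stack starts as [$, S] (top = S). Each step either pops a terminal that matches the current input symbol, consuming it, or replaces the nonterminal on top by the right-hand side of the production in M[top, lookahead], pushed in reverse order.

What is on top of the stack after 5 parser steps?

     Stack      Input      Action
  1  $ S        e f e g $  expand S -> H K
  2  $ K H      e f e g $  expand H -> λ
  3  $ K        e f e g $  expand K -> e f e g
  4  $ g e f e  e f e g $  match e
  5  $ g e f    f e g $    match f
Stack after step 5: $ g e (top = e).

e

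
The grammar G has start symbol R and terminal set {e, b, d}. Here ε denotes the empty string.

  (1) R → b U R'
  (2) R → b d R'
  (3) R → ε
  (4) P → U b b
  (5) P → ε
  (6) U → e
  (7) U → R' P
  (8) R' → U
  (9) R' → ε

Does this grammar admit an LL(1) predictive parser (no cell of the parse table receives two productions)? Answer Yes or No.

No

FIRST(R) = {ε, b}
FIRST(P) = {ε, b, e}
FIRST(U) = {ε, b, e}
FIRST(R') = {ε, b, e}
FOLLOW(R) = {$}
FOLLOW(P) = {$, b, e}
FOLLOW(U) = {$, b, e}
FOLLOW(R') = {$, b, e}
Cell M[P, b] receives both P → U b b and P → ε — the grammar is not LL(1).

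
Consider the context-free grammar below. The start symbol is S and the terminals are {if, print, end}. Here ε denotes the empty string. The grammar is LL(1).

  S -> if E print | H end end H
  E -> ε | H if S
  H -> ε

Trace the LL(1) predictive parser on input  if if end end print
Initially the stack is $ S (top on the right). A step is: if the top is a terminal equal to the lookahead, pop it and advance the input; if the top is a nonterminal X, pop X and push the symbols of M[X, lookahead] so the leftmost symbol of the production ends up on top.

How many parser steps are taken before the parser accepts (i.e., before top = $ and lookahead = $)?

11

      Stack                Input                  Action
   1  $ S                  if if end end print $  expand S -> if E print
   2  $ print E if         if if end end print $  match if
   3  $ print E            if end end print $     expand E -> H if S
   4  $ print S if H       if end end print $     expand H -> ε
   5  $ print S if         if end end print $     match if
   6  $ print S            end end print $        expand S -> H end end H
   7  $ print H end end H  end end print $        expand H -> ε
   8  $ print H end end    end end print $        match end
   9  $ print H end        end print $            match end
  10  $ print H            print $                expand H -> ε
  11  $ print              print $                match print
Accept reached after 11 steps.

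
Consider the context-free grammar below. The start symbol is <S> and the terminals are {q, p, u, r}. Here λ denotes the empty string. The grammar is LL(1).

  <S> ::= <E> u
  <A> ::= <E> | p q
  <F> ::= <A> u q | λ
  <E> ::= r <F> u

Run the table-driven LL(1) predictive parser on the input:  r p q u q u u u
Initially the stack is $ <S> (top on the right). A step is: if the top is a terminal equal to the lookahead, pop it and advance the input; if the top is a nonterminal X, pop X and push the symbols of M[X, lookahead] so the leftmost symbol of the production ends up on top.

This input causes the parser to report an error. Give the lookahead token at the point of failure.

u

step 1: stack=$ <S>  input=r p q u q u u u $  — expand <S> ::= <E> u
step 2: stack=$ u <E>  input=r p q u q u u u $  — expand <E> ::= r <F> u
step 3: stack=$ u u <F> r  input=r p q u q u u u $  — match r
step 4: stack=$ u u <F>  input=p q u q u u u $  — expand <F> ::= <A> u q
step 5: stack=$ u u q u <A>  input=p q u q u u u $  — expand <A> ::= p q
step 6: stack=$ u u q u q p  input=p q u q u u u $  — match p
step 7: stack=$ u u q u q  input=q u q u u u $  — match q
step 8: stack=$ u u q u  input=u q u u u $  — match u
step 9: stack=$ u u q  input=q u u u $  — match q
step 10: stack=$ u u  input=u u u $  — match u
step 11: stack=$ u  input=u u $  — match u
step 12: stack=$  input=u $  — error: stack empty but input remains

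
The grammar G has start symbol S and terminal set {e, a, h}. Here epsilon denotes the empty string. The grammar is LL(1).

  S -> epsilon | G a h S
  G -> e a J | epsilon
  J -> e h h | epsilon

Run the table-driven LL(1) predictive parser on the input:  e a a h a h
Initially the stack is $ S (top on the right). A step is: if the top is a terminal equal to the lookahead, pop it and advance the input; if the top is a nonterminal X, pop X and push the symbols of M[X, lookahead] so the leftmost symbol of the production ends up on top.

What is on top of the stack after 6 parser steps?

step 1: stack=$ S  input=e a a h a h $  — expand S -> G a h S
step 2: stack=$ S h a G  input=e a a h a h $  — expand G -> e a J
step 3: stack=$ S h a J a e  input=e a a h a h $  — match e
step 4: stack=$ S h a J a  input=a a h a h $  — match a
step 5: stack=$ S h a J  input=a h a h $  — expand J -> epsilon
step 6: stack=$ S h a  input=a h a h $  — match a
Stack after step 6: $ S h (top = h).

h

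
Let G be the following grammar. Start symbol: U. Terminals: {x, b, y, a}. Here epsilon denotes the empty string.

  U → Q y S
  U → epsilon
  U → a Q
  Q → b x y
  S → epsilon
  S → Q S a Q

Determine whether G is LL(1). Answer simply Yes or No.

FIRST(U) = {epsilon, a, b}
FIRST(Q) = {b}
FIRST(S) = {epsilon, b}
FOLLOW(U) = {$}
FOLLOW(Q) = {$, a, b, y}
FOLLOW(S) = {$, a}
Each cell of M receives at most one production.

Yes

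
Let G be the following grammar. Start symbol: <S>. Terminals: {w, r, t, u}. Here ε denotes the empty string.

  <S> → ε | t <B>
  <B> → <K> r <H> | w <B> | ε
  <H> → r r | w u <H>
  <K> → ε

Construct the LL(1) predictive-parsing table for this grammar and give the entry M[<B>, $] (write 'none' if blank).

FIRST(<S>): from <S>→ε we get {ε}; from <S>→t <B> we get {t}. So FIRST(<S>) = {ε, t}.
FIRST(<H>): from <H>→r r we get {r}; from <H>→w u <H> we get {w}. So FIRST(<H>) = {r, w}.
FIRST(<K>): from <K>→ε we get {ε}. So FIRST(<K>) = {ε}.
FIRST(<B>): from <B>→<K> r <H> we get {r}; from <B>→w <B> we get {w}; from <B>→ε we get {ε}. So FIRST(<B>) = {ε, r, w}.
FOLLOW(<S>) includes $ since <S> is the start symbol.
FOLLOW(<S>): <S> appears on no right-hand side. Thus FOLLOW(<S>) = {$}.
FOLLOW(<B>): in <S>→t <B>, the suffix after <B> is empty, so FOLLOW(<B>) ⊇ FOLLOW(<S>) = {$}; in <B>→w <B>, the suffix after <B> is empty (adds nothing new). Thus FOLLOW(<B>) = {$}.
For <B> → <K> r <H>: FIRST(<K> r <H>) = {r}, so it goes in M[<B>, t] for t ∈ {r}.
For <B> → w <B>: FIRST(w <B>) = {w}, so it goes in M[<B>, t] for t ∈ {w}.
For <B> → ε: FIRST(ε) = {ε}, so it goes in M[<B>, t] for t ∈ {}; since ε ∈ FIRST, also for every t ∈ FOLLOW(<B>) = {$}.

<B> → ε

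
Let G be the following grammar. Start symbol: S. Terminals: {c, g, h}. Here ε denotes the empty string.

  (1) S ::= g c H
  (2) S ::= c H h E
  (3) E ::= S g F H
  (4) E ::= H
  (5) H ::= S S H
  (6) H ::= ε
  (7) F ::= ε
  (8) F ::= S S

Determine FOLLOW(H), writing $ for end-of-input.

{$, c, g, h}

FIRST(S) = {c, g}
FIRST(H) = {ε, c, g}  (via S S H)
FIRST(F) = {ε, c, g}  (via S S)
FIRST(E) = {ε, c, g}  (via S g F H, H)
FOLLOW(S) includes $ since S is the start symbol.
FOLLOW(S): in E::=S g F H, S is followed by g F H with FIRST {g}; in H::=S S H (occurrence 1), S is followed by S H with FIRST {c, g}; in H::=S S H (occurrence 2), S is followed by H with FIRST {ε, c, g}; in H::=S S H (occurrence 2), the suffix after S is nullable, so FOLLOW(S) ⊇ FOLLOW(H) = {$, c, g, h}; in F::=S S (occurrence 1), S is followed by S with FIRST {c, g}; in F::=S S (occurrence 2), the suffix after S is empty, so FOLLOW(S) ⊇ FOLLOW(F) = {$, c, g, h}. Thus FOLLOW(S) = {$, c, g, h}.
FOLLOW(E): in S::=c H h E, the suffix after E is empty, so FOLLOW(E) ⊇ FOLLOW(S) = {$, c, g, h}. Thus FOLLOW(E) = {$, c, g, h}.
FOLLOW(H): in S::=g c H, the suffix after H is empty, so FOLLOW(H) ⊇ FOLLOW(S) = {$, c, g, h}; in S::=c H h E, H is followed by h E with FIRST {h}; in E::=S g F H, the suffix after H is empty, so FOLLOW(H) ⊇ FOLLOW(E) = {$, c, g, h}; in E::=H, the suffix after H is empty, so FOLLOW(H) ⊇ FOLLOW(E) = {$, c, g, h}; in H::=S S H, the suffix after H is empty (adds nothing new). Thus FOLLOW(H) = {$, c, g, h}.
FOLLOW(F): in E::=S g F H, F is followed by H with FIRST {ε, c, g}; in E::=S g F H, the suffix after F is nullable, so FOLLOW(F) ⊇ FOLLOW(E) = {$, c, g, h}. Thus FOLLOW(F) = {$, c, g, h}.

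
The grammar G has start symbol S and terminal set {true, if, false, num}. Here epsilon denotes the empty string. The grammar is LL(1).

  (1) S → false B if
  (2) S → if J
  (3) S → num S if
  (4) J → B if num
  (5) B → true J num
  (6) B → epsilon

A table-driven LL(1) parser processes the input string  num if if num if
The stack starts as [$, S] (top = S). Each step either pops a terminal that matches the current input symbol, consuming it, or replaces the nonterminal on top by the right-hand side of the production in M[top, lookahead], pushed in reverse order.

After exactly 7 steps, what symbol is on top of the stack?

num

step 1: stack=$ S  input=num if if num if $  — expand S → num S if
step 2: stack=$ if S num  input=num if if num if $  — match num
step 3: stack=$ if S  input=if if num if $  — expand S → if J
step 4: stack=$ if J if  input=if if num if $  — match if
step 5: stack=$ if J  input=if num if $  — expand J → B if num
step 6: stack=$ if num if B  input=if num if $  — expand B → epsilon
step 7: stack=$ if num if  input=if num if $  — match if
Stack after step 7: $ if num (top = num).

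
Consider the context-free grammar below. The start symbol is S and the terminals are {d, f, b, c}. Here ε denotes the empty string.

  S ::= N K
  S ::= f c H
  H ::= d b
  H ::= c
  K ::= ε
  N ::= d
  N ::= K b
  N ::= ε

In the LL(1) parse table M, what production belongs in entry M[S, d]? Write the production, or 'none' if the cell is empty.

FIRST(H): from H::=d b we get {d}; from H::=c we get {c}. So FIRST(H) = {c, d}.
FIRST(K): from K::=ε we get {ε}. So FIRST(K) = {ε}.
FIRST(N): from N::=d we get {d}; from N::=K b we get {b}; from N::=ε we get {ε}. So FIRST(N) = {ε, b, d}.
FIRST(S): from S::=N K we get {ε, b, d}; from S::=f c H we get {f}. So FIRST(S) = {ε, b, d, f}.
FOLLOW(S) includes $ since S is the start symbol.
FOLLOW(S): S appears on no right-hand side. Thus FOLLOW(S) = {$}.
For S ::= N K: FIRST(N K) = {ε, b, d}, so it goes in M[S, t] for t ∈ {b, d}; since ε ∈ FIRST, also for every t ∈ FOLLOW(S) = {$}.
For S ::= f c H: FIRST(f c H) = {f}, so it goes in M[S, t] for t ∈ {f}.

S ::= N K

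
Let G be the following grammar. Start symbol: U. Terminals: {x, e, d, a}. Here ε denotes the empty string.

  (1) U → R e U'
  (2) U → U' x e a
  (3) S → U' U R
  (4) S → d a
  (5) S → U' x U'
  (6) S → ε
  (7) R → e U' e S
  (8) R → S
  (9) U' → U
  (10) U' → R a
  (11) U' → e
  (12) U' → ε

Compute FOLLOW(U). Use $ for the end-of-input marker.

FIRST(U) = {a, d, e, x}  (via R e U', U' x e a)
FIRST(S) = {ε, a, d, e, x}  (via U' U R, U' x U')
FIRST(R) = {ε, a, d, e, x}  (via S)
FIRST(U') = {ε, a, d, e, x}  (via U, R a)
FOLLOW(U) includes $ since U is the start symbol.
FOLLOW(U): in S→U' U R, U is followed by R with FIRST {ε, a, d, e, x}; in S→U' U R, the suffix after U is nullable, so FOLLOW(U) ⊇ FOLLOW(S) = {a, e}; in U'→U, the suffix after U is empty, so FOLLOW(U) ⊇ FOLLOW(U') = {$, a, d, e, x}. Thus FOLLOW(U) = {$, a, d, e, x}.
FOLLOW(S): in R→e U' e S, the suffix after S is empty, so FOLLOW(S) ⊇ FOLLOW(R) = {a, e}; in R→S, the suffix after S is empty, so FOLLOW(S) ⊇ FOLLOW(R) = {a, e}. Thus FOLLOW(S) = {a, e}.
FOLLOW(R): in U→R e U', R is followed by e U' with FIRST {e}; in S→U' U R, the suffix after R is empty, so FOLLOW(R) ⊇ FOLLOW(S) = {a, e}; in U'→R a, R is followed by a with FIRST {a}. Thus FOLLOW(R) = {a, e}.
FOLLOW(U'): in U→R e U', the suffix after U' is empty, so FOLLOW(U') ⊇ FOLLOW(U) = {$, a, d, e, x}; in U→U' x e a, U' is followed by x e a with FIRST {x}; in S→U' U R, U' is followed by U R with FIRST {a, d, e, x}; in S→U' x U' (occurrence 1), U' is followed by x U' with FIRST {x}; in S→U' x U' (occurrence 2), the suffix after U' is empty, so FOLLOW(U') ⊇ FOLLOW(S) = {a, e}; in R→e U' e S, U' is followed by e S with FIRST {e}. Thus FOLLOW(U') = {$, a, d, e, x}.

{$, a, d, e, x}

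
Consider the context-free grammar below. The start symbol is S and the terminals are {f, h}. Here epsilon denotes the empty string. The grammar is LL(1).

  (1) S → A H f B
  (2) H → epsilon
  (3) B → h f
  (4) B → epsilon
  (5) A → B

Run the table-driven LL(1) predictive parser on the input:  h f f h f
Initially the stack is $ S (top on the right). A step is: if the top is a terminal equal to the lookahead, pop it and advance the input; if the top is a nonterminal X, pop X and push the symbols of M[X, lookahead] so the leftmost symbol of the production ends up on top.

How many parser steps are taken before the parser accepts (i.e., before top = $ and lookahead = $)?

step 1: stack=$ S  input=h f f h f $  — expand S → A H f B
step 2: stack=$ B f H A  input=h f f h f $  — expand A → B
step 3: stack=$ B f H B  input=h f f h f $  — expand B → h f
step 4: stack=$ B f H f h  input=h f f h f $  — match h
step 5: stack=$ B f H f  input=f f h f $  — match f
step 6: stack=$ B f H  input=f h f $  — expand H → epsilon
step 7: stack=$ B f  input=f h f $  — match f
step 8: stack=$ B  input=h f $  — expand B → h f
step 9: stack=$ f h  input=h f $  — match h
step 10: stack=$ f  input=f $  — match f
Accept reached after 10 steps.

10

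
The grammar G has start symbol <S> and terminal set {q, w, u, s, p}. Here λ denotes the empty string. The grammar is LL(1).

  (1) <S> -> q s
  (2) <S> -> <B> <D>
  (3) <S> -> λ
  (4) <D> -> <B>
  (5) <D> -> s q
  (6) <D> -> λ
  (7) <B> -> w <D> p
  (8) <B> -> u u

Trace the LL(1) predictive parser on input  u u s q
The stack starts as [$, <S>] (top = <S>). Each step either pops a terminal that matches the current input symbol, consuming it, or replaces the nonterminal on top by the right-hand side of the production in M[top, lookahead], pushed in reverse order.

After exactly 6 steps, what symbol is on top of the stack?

q

     Stack      Input      Action
  1  $ <S>      u u s q $  expand <S> -> <B> <D>
  2  $ <D> <B>  u u s q $  expand <B> -> u u
  3  $ <D> u u  u u s q $  match u
  4  $ <D> u    u s q $    match u
  5  $ <D>      s q $      expand <D> -> s q
  6  $ q s      s q $      match s
Stack after step 6: $ q (top = q).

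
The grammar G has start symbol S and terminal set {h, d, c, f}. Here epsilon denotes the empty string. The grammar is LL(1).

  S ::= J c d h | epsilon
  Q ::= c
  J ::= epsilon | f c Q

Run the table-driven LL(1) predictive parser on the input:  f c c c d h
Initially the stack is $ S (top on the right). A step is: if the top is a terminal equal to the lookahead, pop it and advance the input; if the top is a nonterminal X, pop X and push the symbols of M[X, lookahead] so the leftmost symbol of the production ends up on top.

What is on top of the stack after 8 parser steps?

h

     Stack          Input          Action
  1  $ S            f c c c d h $  expand S ::= J c d h
  2  $ h d c J      f c c c d h $  expand J ::= f c Q
  3  $ h d c Q c f  f c c c d h $  match f
  4  $ h d c Q c    c c c d h $    match c
  5  $ h d c Q      c c d h $      expand Q ::= c
  6  $ h d c c      c c d h $      match c
  7  $ h d c        c d h $        match c
  8  $ h d          d h $          match d
Stack after step 8: $ h (top = h).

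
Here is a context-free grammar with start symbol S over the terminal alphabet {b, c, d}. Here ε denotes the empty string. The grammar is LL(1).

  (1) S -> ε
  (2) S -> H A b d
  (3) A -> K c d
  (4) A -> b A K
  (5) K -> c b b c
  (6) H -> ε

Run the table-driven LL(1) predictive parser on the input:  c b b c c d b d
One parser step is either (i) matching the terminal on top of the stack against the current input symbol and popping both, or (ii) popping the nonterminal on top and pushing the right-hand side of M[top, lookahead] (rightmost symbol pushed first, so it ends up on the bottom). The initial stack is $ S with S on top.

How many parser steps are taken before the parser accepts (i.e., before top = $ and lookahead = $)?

12

      Stack              Input              Action
   1  $ S                c b b c c d b d $  expand S -> H A b d
   2  $ d b A H          c b b c c d b d $  expand H -> ε
   3  $ d b A            c b b c c d b d $  expand A -> K c d
   4  $ d b d c K        c b b c c d b d $  expand K -> c b b c
   5  $ d b d c c b b c  c b b c c d b d $  match c
   6  $ d b d c c b b    b b c c d b d $    match b
   7  $ d b d c c b      b c c d b d $      match b
   8  $ d b d c c        c c d b d $        match c
   9  $ d b d c          c d b d $          match c
  10  $ d b d            d b d $            match d
  11  $ d b              b d $              match b
  12  $ d                d $                match d
Accept reached after 12 steps.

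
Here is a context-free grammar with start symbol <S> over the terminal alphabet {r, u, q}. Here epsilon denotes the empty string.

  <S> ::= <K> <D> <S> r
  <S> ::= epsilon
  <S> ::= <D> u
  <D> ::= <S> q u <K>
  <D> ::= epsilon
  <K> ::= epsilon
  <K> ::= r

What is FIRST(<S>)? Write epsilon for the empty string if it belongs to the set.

{epsilon, q, r, u}

FIRST(<K>) = {epsilon, r}
FIRST(<S>) = {epsilon, q, r, u}  (via <K> <D> <S> r, <D> u)
FIRST(<D>) = {epsilon, q, r, u}  (via <S> q u <K>)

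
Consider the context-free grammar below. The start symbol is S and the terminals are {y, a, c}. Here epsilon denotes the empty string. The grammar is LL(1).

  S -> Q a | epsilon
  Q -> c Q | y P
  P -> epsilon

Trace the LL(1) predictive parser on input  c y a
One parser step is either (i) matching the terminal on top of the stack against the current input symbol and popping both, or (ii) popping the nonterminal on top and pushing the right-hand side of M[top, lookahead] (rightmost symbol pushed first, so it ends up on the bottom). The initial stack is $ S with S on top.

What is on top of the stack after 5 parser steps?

P

     Stack    Input    Action
  1  $ S      c y a $  expand S -> Q a
  2  $ a Q    c y a $  expand Q -> c Q
  3  $ a Q c  c y a $  match c
  4  $ a Q    y a $    expand Q -> y P
  5  $ a P y  y a $    match y
Stack after step 5: $ a P (top = P).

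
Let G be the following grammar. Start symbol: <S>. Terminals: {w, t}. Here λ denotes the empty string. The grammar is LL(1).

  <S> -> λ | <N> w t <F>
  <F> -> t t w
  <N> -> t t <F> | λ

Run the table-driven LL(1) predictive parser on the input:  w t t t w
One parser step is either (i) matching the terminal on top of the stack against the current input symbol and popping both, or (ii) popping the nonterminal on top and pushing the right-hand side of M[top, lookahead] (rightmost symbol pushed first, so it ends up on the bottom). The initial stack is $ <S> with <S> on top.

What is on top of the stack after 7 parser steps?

step 1: stack=$ <S>  input=w t t t w $  — expand <S> -> <N> w t <F>
step 2: stack=$ <F> t w <N>  input=w t t t w $  — expand <N> -> λ
step 3: stack=$ <F> t w  input=w t t t w $  — match w
step 4: stack=$ <F> t  input=t t t w $  — match t
step 5: stack=$ <F>  input=t t w $  — expand <F> -> t t w
step 6: stack=$ w t t  input=t t w $  — match t
step 7: stack=$ w t  input=t w $  — match t
Stack after step 7: $ w (top = w).

w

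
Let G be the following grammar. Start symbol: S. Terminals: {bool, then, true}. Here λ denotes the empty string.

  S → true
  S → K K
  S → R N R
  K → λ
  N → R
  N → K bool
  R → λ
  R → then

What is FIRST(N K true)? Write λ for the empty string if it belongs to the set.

FIRST(K): from K→λ we get {λ}. So FIRST(K) = {λ}.
FIRST(R): from R→λ we get {λ}; from R→then we get {then}. So FIRST(R) = {λ, then}.
FIRST(N): from N→R we get {λ, then}; from N→K bool we get {bool}. So FIRST(N) = {λ, bool, then}.
FIRST(S): from S→true we get {true}; from S→K K we get {λ}; from S→R N R we get {λ, bool, then}. So FIRST(S) = {λ, bool, then, true}.
FIRST(N K true): take FIRST of each symbol in turn, carrying on past any symbol whose FIRST contains λ; result {bool, then, true}.

{bool, then, true}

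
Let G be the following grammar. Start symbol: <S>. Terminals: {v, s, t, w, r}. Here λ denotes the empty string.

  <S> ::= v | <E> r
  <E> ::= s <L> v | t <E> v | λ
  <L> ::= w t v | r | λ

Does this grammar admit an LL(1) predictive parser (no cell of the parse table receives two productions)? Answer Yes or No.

Yes

FIRST(<S>) = {r, s, t, v}
FIRST(<E>) = {λ, s, t}
FIRST(<L>) = {λ, r, w}
FOLLOW(<S>) = {$}
FOLLOW(<E>) = {r, v}
FOLLOW(<L>) = {v}
Each cell of M receives at most one production.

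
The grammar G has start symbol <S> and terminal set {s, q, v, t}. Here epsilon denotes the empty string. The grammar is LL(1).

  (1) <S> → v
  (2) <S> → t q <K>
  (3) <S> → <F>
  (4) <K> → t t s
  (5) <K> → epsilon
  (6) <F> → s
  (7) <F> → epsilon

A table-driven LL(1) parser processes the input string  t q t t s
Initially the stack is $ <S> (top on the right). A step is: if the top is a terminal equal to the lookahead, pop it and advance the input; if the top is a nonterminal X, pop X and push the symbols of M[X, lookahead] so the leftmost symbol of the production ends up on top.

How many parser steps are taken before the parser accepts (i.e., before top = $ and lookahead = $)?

step 1: stack=$ <S>  input=t q t t s $  — expand <S> → t q <K>
step 2: stack=$ <K> q t  input=t q t t s $  — match t
step 3: stack=$ <K> q  input=q t t s $  — match q
step 4: stack=$ <K>  input=t t s $  — expand <K> → t t s
step 5: stack=$ s t t  input=t t s $  — match t
step 6: stack=$ s t  input=t s $  — match t
step 7: stack=$ s  input=s $  — match s
Accept reached after 7 steps.

7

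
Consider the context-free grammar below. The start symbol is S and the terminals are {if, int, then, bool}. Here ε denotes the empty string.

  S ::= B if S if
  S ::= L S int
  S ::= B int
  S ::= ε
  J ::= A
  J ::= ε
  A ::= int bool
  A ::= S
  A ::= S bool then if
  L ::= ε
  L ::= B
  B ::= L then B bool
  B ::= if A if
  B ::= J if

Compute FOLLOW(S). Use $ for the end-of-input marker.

{$, bool, if, int}

FIRST(S) = {ε, bool, if, int, then}  (via B if S if, L S int, B int)
FIRST(A) = {ε, bool, if, int, then}  (via S, S bool then if)
FIRST(J) = {ε, bool, if, int, then}  (via A)
FIRST(L) = {ε, bool, if, int, then}  (via B)
FIRST(B) = {bool, if, int, then}  (via L then B bool, J if)
FOLLOW(S) includes $ since S is the start symbol.
FOLLOW(J): in B::=J if, J is followed by if with FIRST {if}. Thus FOLLOW(J) = {if}.
FOLLOW(A): in J::=A, the suffix after A is empty, so FOLLOW(A) ⊇ FOLLOW(J) = {if}; in B::=if A if, A is followed by if with FIRST {if}. Thus FOLLOW(A) = {if}.
FOLLOW(S): in S::=B if S if, S is followed by if with FIRST {if}; in S::=L S int, S is followed by int with FIRST {int}; in A::=S, the suffix after S is empty, so FOLLOW(S) ⊇ FOLLOW(A) = {if}; in A::=S bool then if, S is followed by bool then if with FIRST {bool}. Thus FOLLOW(S) = {$, bool, if, int}.
FOLLOW(L): in S::=L S int, L is followed by S int with FIRST {bool, if, int, then}; in B::=L then B bool, L is followed by then B bool with FIRST {then}. Thus FOLLOW(L) = {bool, if, int, then}.
FOLLOW(B): in S::=B if S if, B is followed by if S if with FIRST {if}; in S::=B int, B is followed by int with FIRST {int}; in L::=B, the suffix after B is empty, so FOLLOW(B) ⊇ FOLLOW(L) = {bool, if, int, then}; in B::=L then B bool, B is followed by bool with FIRST {bool}. Thus FOLLOW(B) = {bool, if, int, then}.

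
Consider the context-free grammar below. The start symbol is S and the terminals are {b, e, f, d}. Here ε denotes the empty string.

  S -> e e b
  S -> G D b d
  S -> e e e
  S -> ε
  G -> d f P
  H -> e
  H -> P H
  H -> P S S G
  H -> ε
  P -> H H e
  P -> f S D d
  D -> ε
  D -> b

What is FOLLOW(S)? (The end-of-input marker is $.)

{$, b, d, e}

FIRST(G) = {d}
FIRST(D) = {ε, b}
FIRST(S) = {ε, d, e}  (via G D b d)
FIRST(H) = {ε, e, f}  (via P H, P S S G)
FIRST(P) = {e, f}  (via H H e)
FOLLOW(S) includes $ since S is the start symbol.
FOLLOW(S): in H->P S S G (occurrence 1), S is followed by S G with FIRST {d, e}; in H->P S S G (occurrence 2), S is followed by G with FIRST {d}; in P->f S D d, S is followed by D d with FIRST {b, d}. Thus FOLLOW(S) = {$, b, d, e}.
FOLLOW(H): in H->P H, the suffix after H is empty (adds nothing new); in P->H H e (occurrence 1), H is followed by H e with FIRST {e, f}; in P->H H e (occurrence 2), H is followed by e with FIRST {e}. Thus FOLLOW(H) = {e, f}.
FOLLOW(G): in S->G D b d, G is followed by D b d with FIRST {b}; in H->P S S G, the suffix after G is empty, so FOLLOW(G) ⊇ FOLLOW(H) = {e, f}. Thus FOLLOW(G) = {b, e, f}.
FOLLOW(P): in G->d f P, the suffix after P is empty, so FOLLOW(P) ⊇ FOLLOW(G) = {b, e, f}; in H->P H, P is followed by H with FIRST {ε, e, f}; in H->P H, the suffix after P is nullable, so FOLLOW(P) ⊇ FOLLOW(H) = {e, f}; in H->P S S G, P is followed by S S G with FIRST {d, e}. Thus FOLLOW(P) = {b, d, e, f}.
FOLLOW(D): in S->G D b d, D is followed by b d with FIRST {b}; in P->f S D d, D is followed by d with FIRST {d}. Thus FOLLOW(D) = {b, d}.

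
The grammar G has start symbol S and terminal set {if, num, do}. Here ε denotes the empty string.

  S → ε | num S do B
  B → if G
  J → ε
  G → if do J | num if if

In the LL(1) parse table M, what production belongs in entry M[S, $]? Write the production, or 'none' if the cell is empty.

FIRST(S): from S→ε we get {ε}; from S→num S do B we get {num}. So FIRST(S) = {ε, num}.
FIRST(B): from B→if G we get {if}. So FIRST(B) = {if}.
FIRST(J): from J→ε we get {ε}. So FIRST(J) = {ε}.
FIRST(G): from G→if do J we get {if}; from G→num if if we get {num}. So FIRST(G) = {if, num}.
FOLLOW(S) includes $ since S is the start symbol.
FOLLOW(S): in S→num S do B, S is followed by do B with FIRST {do}. Thus FOLLOW(S) = {$, do}.
For S → ε: FIRST(ε) = {ε}, so it goes in M[S, t] for t ∈ {}; since ε ∈ FIRST, also for every t ∈ FOLLOW(S) = {$, do}.
For S → num S do B: FIRST(num S do B) = {num}, so it goes in M[S, t] for t ∈ {num}.

S → ε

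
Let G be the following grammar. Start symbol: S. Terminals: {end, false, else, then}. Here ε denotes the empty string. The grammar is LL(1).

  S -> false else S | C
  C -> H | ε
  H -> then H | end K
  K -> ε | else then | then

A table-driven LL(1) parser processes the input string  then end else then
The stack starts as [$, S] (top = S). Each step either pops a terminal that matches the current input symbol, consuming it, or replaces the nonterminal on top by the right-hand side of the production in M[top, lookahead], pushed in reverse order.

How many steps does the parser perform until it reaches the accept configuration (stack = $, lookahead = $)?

     Stack        Input                 Action
  1  $ S          then end else then $  expand S -> C
  2  $ C          then end else then $  expand C -> H
  3  $ H          then end else then $  expand H -> then H
  4  $ H then     then end else then $  match then
  5  $ H          end else then $       expand H -> end K
  6  $ K end      end else then $       match end
  7  $ K          else then $           expand K -> else then
  8  $ then else  else then $           match else
  9  $ then       then $                match then
Accept reached after 9 steps.

9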